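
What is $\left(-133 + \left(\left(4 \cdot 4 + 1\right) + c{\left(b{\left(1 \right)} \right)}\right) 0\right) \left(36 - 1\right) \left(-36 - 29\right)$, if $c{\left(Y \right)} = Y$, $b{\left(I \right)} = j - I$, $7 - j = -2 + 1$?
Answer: $302575$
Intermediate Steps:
$j = 8$ ($j = 7 - \left(-2 + 1\right) = 7 - -1 = 7 + 1 = 8$)
$b{\left(I \right)} = 8 - I$
$\left(-133 + \left(\left(4 \cdot 4 + 1\right) + c{\left(b{\left(1 \right)} \right)}\right) 0\right) \left(36 - 1\right) \left(-36 - 29\right) = \left(-133 + \left(\left(4 \cdot 4 + 1\right) + \left(8 - 1\right)\right) 0\right) \left(36 - 1\right) \left(-36 - 29\right) = \left(-133 + \left(\left(16 + 1\right) + \left(8 - 1\right)\right) 0\right) 35 \left(-65\right) = \left(-133 + \left(17 + 7\right) 0\right) \left(-2275\right) = \left(-133 + 24 \cdot 0\right) \left(-2275\right) = \left(-133 + 0\right) \left(-2275\right) = \left(-133\right) \left(-2275\right) = 302575$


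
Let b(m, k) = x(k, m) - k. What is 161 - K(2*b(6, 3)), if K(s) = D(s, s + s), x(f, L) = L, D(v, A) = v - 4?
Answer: 159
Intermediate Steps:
D(v, A) = -4 + v
b(m, k) = m - k
K(s) = -4 + s
161 - K(2*b(6, 3)) = 161 - (-4 + 2*(6 - 1*3)) = 161 - (-4 + 2*(6 - 3)) = 161 - (-4 + 2*3) = 161 - (-4 + 6) = 161 - 1*2 = 161 - 2 = 159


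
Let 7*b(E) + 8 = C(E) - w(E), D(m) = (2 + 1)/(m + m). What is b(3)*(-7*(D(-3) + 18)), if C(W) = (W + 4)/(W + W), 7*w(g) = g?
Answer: 1525/12 ≈ 127.08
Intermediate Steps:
w(g) = g/7
D(m) = 3/(2*m) (D(m) = 3/((2*m)) = 3*(1/(2*m)) = 3/(2*m))
C(W) = (4 + W)/(2*W) (C(W) = (4 + W)/((2*W)) = (4 + W)*(1/(2*W)) = (4 + W)/(2*W))
b(E) = -8/7 - E/49 + (4 + E)/(14*E) (b(E) = -8/7 + ((4 + E)/(2*E) - E/7)/7 = -8/7 + (-E/7 + (4 + E)/(2*E))/7 = -8/7 + (-E/49 + (4 + E)/(14*E)) = -8/7 - E/49 + (4 + E)/(14*E))
b(3)*(-7*(D(-3) + 18)) = (-15/14 - 1/49*3 + (2/7)/3)*(-7*((3/2)/(-3) + 18)) = (-15/14 - 3/49 + (2/7)*(⅓))*(-7*((3/2)*(-⅓) + 18)) = (-15/14 - 3/49 + 2/21)*(-7*(-½ + 18)) = -(-305)*35/(42*2) = -305/294*(-245/2) = 1525/12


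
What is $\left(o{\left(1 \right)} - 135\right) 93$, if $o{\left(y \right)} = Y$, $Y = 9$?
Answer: $-11718$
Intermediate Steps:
$o{\left(y \right)} = 9$
$\left(o{\left(1 \right)} - 135\right) 93 = \left(9 - 135\right) 93 = \left(-126\right) 93 = -11718$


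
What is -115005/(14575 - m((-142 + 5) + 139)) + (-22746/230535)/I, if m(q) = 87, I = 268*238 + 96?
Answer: -70567924142627/8889942924600 ≈ -7.9380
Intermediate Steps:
I = 63880 (I = 63784 + 96 = 63880)
-115005/(14575 - m((-142 + 5) + 139)) + (-22746/230535)/I = -115005/(14575 - 1*87) - 22746/230535/63880 = -115005/(14575 - 87) - 22746*1/230535*(1/63880) = -115005/14488 - 7582/76845*1/63880 = -115005*1/14488 - 3791/2454429300 = -115005/14488 - 3791/2454429300 = -70567924142627/8889942924600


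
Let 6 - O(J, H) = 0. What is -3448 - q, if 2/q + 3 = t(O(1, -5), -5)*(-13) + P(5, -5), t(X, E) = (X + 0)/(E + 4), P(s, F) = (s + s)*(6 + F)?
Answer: -293082/85 ≈ -3448.0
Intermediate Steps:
P(s, F) = 2*s*(6 + F) (P(s, F) = (2*s)*(6 + F) = 2*s*(6 + F))
O(J, H) = 6 (O(J, H) = 6 - 1*0 = 6 + 0 = 6)
t(X, E) = X/(4 + E)
q = 2/85 (q = 2/(-3 + ((6/(4 - 5))*(-13) + 2*5*(6 - 5))) = 2/(-3 + ((6/(-1))*(-13) + 2*5*1)) = 2/(-3 + ((6*(-1))*(-13) + 10)) = 2/(-3 + (-6*(-13) + 10)) = 2/(-3 + (78 + 10)) = 2/(-3 + 88) = 2/85 ≈ 0.023529)
-3448 - q = -3448 - 1*2/85 = -3448 - 2/85 = -293082/85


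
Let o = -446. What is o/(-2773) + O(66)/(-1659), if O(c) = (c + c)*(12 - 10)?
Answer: 2614/1533469 ≈ 0.0017046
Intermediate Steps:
O(c) = 4*c (O(c) = (2*c)*2 = 4*c)
o/(-2773) + O(66)/(-1659) = -446/(-2773) + (4*66)/(-1659) = -446*(-1/2773) + 264*(-1/1659) = 446/2773 - 88/553 = 2614/1533469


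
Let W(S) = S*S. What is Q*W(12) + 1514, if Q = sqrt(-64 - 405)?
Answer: 1514 + 144*I*sqrt(469) ≈ 1514.0 + 3118.5*I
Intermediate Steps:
Q = I*sqrt(469) (Q = sqrt(-469) = I*sqrt(469) ≈ 21.656*I)
W(S) = S**2
Q*W(12) + 1514 = (I*sqrt(469))*12**2 + 1514 = (I*sqrt(469))*144 + 1514 = 144*I*sqrt(469) + 1514 = 1514 + 144*I*sqrt(469)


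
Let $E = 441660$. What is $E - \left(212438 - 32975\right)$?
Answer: $262197$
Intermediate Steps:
$E - \left(212438 - 32975\right) = 441660 - \left(212438 - 32975\right) = 441660 - 179463 = 262197$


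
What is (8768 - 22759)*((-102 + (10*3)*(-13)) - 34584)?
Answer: 490748316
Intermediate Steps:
(8768 - 22759)*((-102 + (10*3)*(-13)) - 34584) = -13991*((-102 + 30*(-13)) - 34584) = -13991*((-102 - 390) - 34584) = -13991*(-492 - 34584) = -13991*(-35076) = 490748316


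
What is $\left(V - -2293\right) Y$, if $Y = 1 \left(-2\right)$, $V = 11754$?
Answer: $-28094$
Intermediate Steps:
$Y = -2$
$\left(V - -2293\right) Y = \left(11754 - -2293\right) \left(-2\right) = \left(11754 + 2293\right) \left(-2\right) = 14047 \left(-2\right) = -28094$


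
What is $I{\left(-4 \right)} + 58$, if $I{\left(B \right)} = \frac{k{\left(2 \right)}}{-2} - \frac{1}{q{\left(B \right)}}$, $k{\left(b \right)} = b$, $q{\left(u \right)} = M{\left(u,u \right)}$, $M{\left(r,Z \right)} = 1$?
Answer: $56$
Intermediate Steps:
$q{\left(u \right)} = 1$
$I{\left(B \right)} = -2$ ($I{\left(B \right)} = \frac{2}{-2} - 1^{-1} = 2 \left(- \frac{1}{2}\right) - 1 = -1 - 1 = -2$)
$I{\left(-4 \right)} + 58 = -2 + 58 = 56$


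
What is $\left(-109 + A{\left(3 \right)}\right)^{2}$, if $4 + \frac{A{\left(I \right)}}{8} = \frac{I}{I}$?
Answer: $17689$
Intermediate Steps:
$A{\left(I \right)} = -24$ ($A{\left(I \right)} = -32 + 8 \frac{I}{I} = -32 + 8 \cdot 1 = -32 + 8 = -24$)
$\left(-109 + A{\left(3 \right)}\right)^{2} = \left(-109 - 24\right)^{2} = \left(-133\right)^{2} = 17689$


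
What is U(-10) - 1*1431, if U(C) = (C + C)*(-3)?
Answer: -1371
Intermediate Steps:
U(C) = -6*C (U(C) = (2*C)*(-3) = -6*C)
U(-10) - 1*1431 = -6*(-10) - 1*1431 = 60 - 1431 = -1371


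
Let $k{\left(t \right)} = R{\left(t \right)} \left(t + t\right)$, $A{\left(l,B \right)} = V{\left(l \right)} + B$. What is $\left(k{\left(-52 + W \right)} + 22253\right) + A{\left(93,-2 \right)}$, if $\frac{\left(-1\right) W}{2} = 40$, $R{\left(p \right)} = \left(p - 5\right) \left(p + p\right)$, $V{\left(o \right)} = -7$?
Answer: $-9526108$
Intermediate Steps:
$R{\left(p \right)} = 2 p \left(-5 + p\right)$ ($R{\left(p \right)} = \left(-5 + p\right) 2 p = 2 p \left(-5 + p\right)$)
$W = -80$ ($W = \left(-2\right) 40 = -80$)
$A{\left(l,B \right)} = -7 + B$
$k{\left(t \right)} = 4 t^{2} \left(-5 + t\right)$ ($k{\left(t \right)} = 2 t \left(-5 + t\right) \left(t + t\right) = 2 t \left(-5 + t\right) 2 t = 4 t^{2} \left(-5 + t\right)$)
$\left(k{\left(-52 + W \right)} + 22253\right) + A{\left(93,-2 \right)} = \left(4 \left(-52 - 80\right)^{2} \left(-5 - 132\right) + 22253\right) - 9 = \left(4 \left(-132\right)^{2} \left(-5 - 132\right) + 22253\right) - 9 = \left(4 \cdot 17424 \left(-137\right) + 22253\right) - 9 = \left(-9548352 + 22253\right) - 9 = -9526099 - 9 = -9526108$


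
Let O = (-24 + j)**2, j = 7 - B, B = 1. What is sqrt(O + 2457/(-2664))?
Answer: sqrt(7076694)/148 ≈ 17.974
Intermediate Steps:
j = 6 (j = 7 - 1*1 = 7 - 1 = 6)
O = 324 (O = (-24 + 6)**2 = (-18)**2 = 324)
sqrt(O + 2457/(-2664)) = sqrt(324 + 2457/(-2664)) = sqrt(324 + 2457*(-1/2664)) = sqrt(324 - 273/296) = sqrt(95631/296) = sqrt(7076694)/148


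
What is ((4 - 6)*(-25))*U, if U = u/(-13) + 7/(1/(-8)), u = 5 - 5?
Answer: -2800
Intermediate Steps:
u = 0
U = -56 (U = 0/(-13) + 7/(1/(-8)) = 0*(-1/13) + 7/(-1/8) = 0 + 7*(-8) = 0 - 56 = -56)
((4 - 6)*(-25))*U = ((4 - 6)*(-25))*(-56) = -2*(-25)*(-56) = 50*(-56) = -2800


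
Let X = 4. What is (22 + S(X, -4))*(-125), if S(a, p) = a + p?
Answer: -2750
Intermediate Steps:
(22 + S(X, -4))*(-125) = (22 + (4 - 4))*(-125) = (22 + 0)*(-125) = 22*(-125) = -2750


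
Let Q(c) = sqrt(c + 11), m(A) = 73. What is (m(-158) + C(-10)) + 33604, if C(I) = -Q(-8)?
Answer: 33677 - sqrt(3) ≈ 33675.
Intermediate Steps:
Q(c) = sqrt(11 + c)
C(I) = -sqrt(3) (C(I) = -sqrt(11 - 8) = -sqrt(3))
(m(-158) + C(-10)) + 33604 = (73 - sqrt(3)) + 33604 = 33677 - sqrt(3)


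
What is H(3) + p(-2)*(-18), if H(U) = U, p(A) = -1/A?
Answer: -6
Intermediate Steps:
H(3) + p(-2)*(-18) = 3 - 1/(-2)*(-18) = 3 - 1*(-½)*(-18) = 3 + (½)*(-18) = 3 - 9 = -6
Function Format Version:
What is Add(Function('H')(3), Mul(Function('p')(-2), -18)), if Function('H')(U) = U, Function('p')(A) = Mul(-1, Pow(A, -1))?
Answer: -6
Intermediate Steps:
Add(Function('H')(3), Mul(Function('p')(-2), -18)) = Add(3, Mul(Mul(-1, Pow(-2, -1)), -18)) = Add(3, Mul(Mul(-1, Rational(-1, 2)), -18)) = Add(3, Mul(Rational(1, 2), -18)) = Add(3, -9) = -6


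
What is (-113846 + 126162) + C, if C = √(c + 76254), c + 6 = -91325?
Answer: 12316 + I*√15077 ≈ 12316.0 + 122.79*I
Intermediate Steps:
c = -91331 (c = -6 - 91325 = -91331)
C = I*√15077 (C = √(-91331 + 76254) = √(-15077) = I*√15077 ≈ 122.79*I)
(-113846 + 126162) + C = (-113846 + 126162) + I*√15077 = 12316 + I*√15077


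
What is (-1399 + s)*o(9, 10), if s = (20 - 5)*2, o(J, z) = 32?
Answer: -43808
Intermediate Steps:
s = 30 (s = 15*2 = 30)
(-1399 + s)*o(9, 10) = (-1399 + 30)*32 = -1369*32 = -43808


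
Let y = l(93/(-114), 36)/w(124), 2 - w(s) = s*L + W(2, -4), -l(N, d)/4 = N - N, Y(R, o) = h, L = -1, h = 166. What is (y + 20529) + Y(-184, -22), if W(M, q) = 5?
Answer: 20695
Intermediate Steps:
Y(R, o) = 166
l(N, d) = 0 (l(N, d) = -4*(N - N) = -4*0 = 0)
w(s) = -3 + s (w(s) = 2 - (s*(-1) + 5) = 2 - (-s + 5) = 2 - (5 - s) = 2 + (-5 + s) = -3 + s)
y = 0 (y = 0/(-3 + 124) = 0/121 = 0*(1/121) = 0)
(y + 20529) + Y(-184, -22) = (0 + 20529) + 166 = 20529 + 166 = 20695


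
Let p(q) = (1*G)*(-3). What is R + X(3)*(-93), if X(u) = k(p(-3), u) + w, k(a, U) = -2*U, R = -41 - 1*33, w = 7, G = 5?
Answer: -167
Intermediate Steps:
p(q) = -15 (p(q) = (1*5)*(-3) = 5*(-3) = -15)
R = -74 (R = -41 - 33 = -74)
X(u) = 7 - 2*u (X(u) = -2*u + 7 = 7 - 2*u)
R + X(3)*(-93) = -74 + (7 - 2*3)*(-93) = -74 + (7 - 6)*(-93) = -74 + 1*(-93) = -74 - 93 = -167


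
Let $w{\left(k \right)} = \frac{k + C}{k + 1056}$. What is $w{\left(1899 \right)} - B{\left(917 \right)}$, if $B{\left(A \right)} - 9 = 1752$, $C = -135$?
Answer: $- \frac{1733997}{985} \approx -1760.4$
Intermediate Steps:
$B{\left(A \right)} = 1761$ ($B{\left(A \right)} = 9 + 1752 = 1761$)
$w{\left(k \right)} = \frac{-135 + k}{1056 + k}$ ($w{\left(k \right)} = \frac{k - 135}{k + 1056} = \frac{-135 + k}{1056 + k}$)
$w{\left(1899 \right)} - B{\left(917 \right)} = \frac{-135 + 1899}{1056 + 1899} - 1761 = \frac{1}{2955} \cdot 1764 - 1761 = \frac{588}{985} - 1761 = - \frac{1733997}{985}$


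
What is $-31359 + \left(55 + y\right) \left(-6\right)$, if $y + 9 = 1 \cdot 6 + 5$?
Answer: $-31701$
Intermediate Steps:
$y = 2$ ($y = -9 + \left(1 \cdot 6 + 5\right) = -9 + \left(6 + 5\right) = -9 + 11 = 2$)
$-31359 + \left(55 + y\right) \left(-6\right) = -31359 + \left(55 + 2\right) \left(-6\right) = -31359 + 57 \left(-6\right) = -31359 - 342 = -31701$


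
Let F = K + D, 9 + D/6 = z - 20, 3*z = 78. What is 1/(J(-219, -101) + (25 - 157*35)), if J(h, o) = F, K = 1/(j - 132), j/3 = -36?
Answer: -240/1317121 ≈ -0.00018222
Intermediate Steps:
j = -108 (j = 3*(-36) = -108)
z = 26 (z = (⅓)*78 = 26)
D = -18 (D = -54 + 6*(26 - 20) = -54 + 6*6 = -54 + 36 = -18)
K = -1/240 (K = 1/(-108 - 132) = 1/(-240) = -1/240 ≈ -0.0041667)
F = -4321/240 (F = -1/240 - 18 = -4321/240 ≈ -18.004)
J(h, o) = -4321/240
1/(J(-219, -101) + (25 - 157*35)) = 1/(-4321/240 + (25 - 157*35)) = 1/(-4321/240 + (25 - 5495)) = 1/(-4321/240 - 5470) = 1/(-1317121/240) = -240/1317121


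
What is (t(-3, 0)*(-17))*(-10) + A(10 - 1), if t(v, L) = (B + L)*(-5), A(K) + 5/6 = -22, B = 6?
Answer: -30737/6 ≈ -5122.8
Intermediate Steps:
A(K) = -137/6 (A(K) = -⅚ - 22 = -137/6)
t(v, L) = -30 - 5*L (t(v, L) = (6 + L)*(-5) = -30 - 5*L)
(t(-3, 0)*(-17))*(-10) + A(10 - 1) = ((-30 - 5*0)*(-17))*(-10) - 137/6 = ((-30 + 0)*(-17))*(-10) - 137/6 = -30*(-17)*(-10) - 137/6 = 510*(-10) - 137/6 = -5100 - 137/6 = -30737/6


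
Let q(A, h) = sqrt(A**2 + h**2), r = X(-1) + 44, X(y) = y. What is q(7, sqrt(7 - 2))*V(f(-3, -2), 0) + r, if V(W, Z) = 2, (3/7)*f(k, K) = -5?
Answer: 43 + 6*sqrt(6) ≈ 57.697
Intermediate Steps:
f(k, K) = -35/3 (f(k, K) = (7/3)*(-5) = -35/3)
r = 43 (r = -1 + 44 = 43)
q(7, sqrt(7 - 2))*V(f(-3, -2), 0) + r = sqrt(7**2 + (sqrt(7 - 2))**2)*2 + 43 = sqrt(49 + (sqrt(5))**2)*2 + 43 = sqrt(49 + 5)*2 + 43 = sqrt(54)*2 + 43 = (3*sqrt(6))*2 + 43 = 6*sqrt(6) + 43 = 43 + 6*sqrt(6)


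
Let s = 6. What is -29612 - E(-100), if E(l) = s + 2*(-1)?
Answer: -29616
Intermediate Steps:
E(l) = 4 (E(l) = 6 + 2*(-1) = 6 - 2 = 4)
-29612 - E(-100) = -29612 - 1*4 = -29612 - 4 = -29616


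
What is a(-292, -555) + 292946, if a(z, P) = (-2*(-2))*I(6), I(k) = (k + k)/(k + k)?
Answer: 292950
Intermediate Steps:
I(k) = 1 (I(k) = (2*k)/((2*k)) = (2*k)*(1/(2*k)) = 1)
a(z, P) = 4 (a(z, P) = -2*(-2)*1 = 4*1 = 4)
a(-292, -555) + 292946 = 4 + 292946 = 292950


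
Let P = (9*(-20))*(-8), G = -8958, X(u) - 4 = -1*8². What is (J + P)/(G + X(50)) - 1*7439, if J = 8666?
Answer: -33547504/4509 ≈ -7440.1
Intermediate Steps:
X(u) = -60 (X(u) = 4 - 1*8² = 4 - 1*64 = 4 - 64 = -60)
P = 1440 (P = -180*(-8) = 1440)
(J + P)/(G + X(50)) - 1*7439 = (8666 + 1440)/(-8958 - 60) - 1*7439 = 10106/(-9018) - 7439 = 10106*(-1/9018) - 7439 = -5053/4509 - 7439 = -33547504/4509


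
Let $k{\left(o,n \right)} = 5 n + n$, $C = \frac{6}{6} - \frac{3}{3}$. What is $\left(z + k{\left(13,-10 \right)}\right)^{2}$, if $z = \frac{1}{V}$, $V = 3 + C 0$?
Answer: $\frac{32041}{9} \approx 3560.1$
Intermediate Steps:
$C = 0$ ($C = 6 \cdot \frac{1}{6} - 1 = 1 - 1 = 0$)
$k{\left(o,n \right)} = 6 n$
$V = 3$ ($V = 3 + 0 \cdot 0 = 3 + 0 = 3$)
$z = \frac{1}{3} \approx 0.33333$
$\left(z + k{\left(13,-10 \right)}\right)^{2} = \left(\frac{1}{3} + 6 \left(-10\right)\right)^{2} = \left(\frac{1}{3} - 60\right)^{2} = \left(- \frac{179}{3}\right)^{2} = \frac{32041}{9}$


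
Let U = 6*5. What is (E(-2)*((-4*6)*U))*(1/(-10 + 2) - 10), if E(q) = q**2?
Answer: 29160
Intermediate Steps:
U = 30
(E(-2)*((-4*6)*U))*(1/(-10 + 2) - 10) = ((-2)**2*(-4*6*30))*(1/(-10 + 2) - 10) = (4*(-24*30))*(1/(-8) - 10) = (4*(-720))*(-1/8 - 10) = -2880*(-81/8) = 29160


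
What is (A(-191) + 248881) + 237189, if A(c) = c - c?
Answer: 486070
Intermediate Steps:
A(c) = 0
(A(-191) + 248881) + 237189 = (0 + 248881) + 237189 = 248881 + 237189 = 486070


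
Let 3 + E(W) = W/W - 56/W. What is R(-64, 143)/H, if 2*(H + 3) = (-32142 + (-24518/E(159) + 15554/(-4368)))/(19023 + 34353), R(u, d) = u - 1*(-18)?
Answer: 286503579648/19952372197 ≈ 14.359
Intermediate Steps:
E(W) = -2 - 56/W (E(W) = -3 + (W/W - 56/W) = -3 + (1 - 56/W) = -2 - 56/W)
R(u, d) = 18 + u (R(u, d) = u + 18 = 18 + u)
H = -19952372197/6228338688 (H = -3 + ((-32142 + (-24518/(-2 - 56/159) + 15554/(-4368)))/(19023 + 34353))/2 = -3 + ((-32142 + (-24518/(-2 - 56*1/159) + 15554*(-1/4368)))/53376)/2 = -3 + ((-32142 + (-24518/(-2 - 56/159) - 1111/312))*(1/53376))/2 = -3 + ((-32142 + (-24518/(-374/159) - 1111/312))*(1/53376))/2 = -3 + ((-32142 + (-24518*(-159/374) - 1111/312))*(1/53376))/2 = -3 + ((-32142 + (1949181/187 - 1111/312))*(1/53376))/2 = -3 + ((-32142 + 607936715/58344)*(1/53376))/2 = -3 + (-1267356133/58344*1/53376)/2 = -3 + (½)*(-1267356133/3114169344) = -3 - 1267356133/6228338688 = -19952372197/6228338688 ≈ -3.2035)
R(-64, 143)/H = (18 - 64)/(-19952372197/6228338688) = -46*(-6228338688/19952372197) = 286503579648/19952372197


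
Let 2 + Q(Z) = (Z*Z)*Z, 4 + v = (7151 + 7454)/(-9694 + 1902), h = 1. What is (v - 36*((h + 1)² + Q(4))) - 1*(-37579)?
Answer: 274256003/7792 ≈ 35197.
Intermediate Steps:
v = -45773/7792 (v = -4 + (7151 + 7454)/(-9694 + 1902) = -4 + 14605/(-7792) = -4 + 14605*(-1/7792) = -4 - 14605/7792 = -45773/7792 ≈ -5.8744)
Q(Z) = -2 + Z³ (Q(Z) = -2 + (Z*Z)*Z = -2 + Z²*Z = -2 + Z³)
(v - 36*((h + 1)² + Q(4))) - 1*(-37579) = (-45773/7792 - 36*((1 + 1)² + (-2 + 4³))) - 1*(-37579) = (-45773/7792 - 36*(2² + (-2 + 64))) + 37579 = (-45773/7792 - 36*(4 + 62)) + 37579 = (-45773/7792 - 36*66) + 37579 = (-45773/7792 - 2376) + 37579 = -18559565/7792 + 37579 = 274256003/7792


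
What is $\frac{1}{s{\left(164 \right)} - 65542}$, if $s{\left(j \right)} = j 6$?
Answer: $- \frac{1}{64558} \approx -1.549 \cdot 10^{-5}$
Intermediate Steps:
$s{\left(j \right)} = 6 j$
$\frac{1}{s{\left(164 \right)} - 65542} = \frac{1}{6 \cdot 164 - 65542} = \frac{1}{984 - 65542} = \frac{1}{-64558} = - \frac{1}{64558}$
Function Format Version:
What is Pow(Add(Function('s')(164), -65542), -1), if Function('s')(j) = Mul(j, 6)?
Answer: Rational(-1, 64558) ≈ -1.5490e-5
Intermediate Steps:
Function('s')(j) = Mul(6, j)
Pow(Add(Function('s')(164), -65542), -1) = Pow(Add(Mul(6, 164), -65542), -1) = Pow(Add(984, -65542), -1) = Pow(-64558, -1) = Rational(-1, 64558)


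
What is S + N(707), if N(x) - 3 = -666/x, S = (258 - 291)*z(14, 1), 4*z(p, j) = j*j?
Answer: -17511/2828 ≈ -6.1920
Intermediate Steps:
z(p, j) = j²/4 (z(p, j) = (j*j)/4 = j²/4)
S = -33/4 (S = (258 - 291)*((¼)*1²) = -33/4 ≈ -8.2500)
N(x) = 3 - 666/x
S + N(707) = -33/4 + (3 - 666/707) = -33/4 + 1455/707 = -17511/2828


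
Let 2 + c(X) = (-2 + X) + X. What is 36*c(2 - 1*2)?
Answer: -144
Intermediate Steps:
c(X) = -4 + 2*X (c(X) = -2 + ((-2 + X) + X) = -2 + (-2 + 2*X) = -4 + 2*X)
36*c(2 - 1*2) = 36*(-4 + 2*(2 - 1*2)) = 36*(-4 + 2*(2 - 2)) = 36*(-4 + 2*0) = 36*(-4 + 0) = 36*(-4) = -144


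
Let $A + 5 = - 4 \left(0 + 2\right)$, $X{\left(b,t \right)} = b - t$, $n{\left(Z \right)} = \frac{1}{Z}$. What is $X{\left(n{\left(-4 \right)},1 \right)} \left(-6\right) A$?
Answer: $- \frac{195}{2} \approx -97.5$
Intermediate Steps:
$A = -13$ ($A = -5 - 4 \left(0 + 2\right) = -5 - 8 = -13$)
$X{\left(n{\left(-4 \right)},1 \right)} \left(-6\right) A = \left(\frac{1}{-4} - 1\right) \left(-6\right) \left(-13\right) = \left(- \frac{1}{4} - 1\right) \left(-6\right) \left(-13\right) = \left(- \frac{5}{4}\right) \left(-6\right) \left(-13\right) = \frac{15}{2} \left(-13\right) = - \frac{195}{2}$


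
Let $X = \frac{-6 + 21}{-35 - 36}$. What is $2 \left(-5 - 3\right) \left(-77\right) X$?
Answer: $- \frac{18480}{71} \approx -260.28$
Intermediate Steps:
$X = - \frac{15}{71}$ ($X = \frac{15}{-71} = 15 \left(- \frac{1}{71}\right) = - \frac{15}{71} \approx -0.21127$)
$2 \left(-5 - 3\right) \left(-77\right) X = 2 \left(-5 - 3\right) \left(-77\right) \left(- \frac{15}{71}\right) = 2 \left(-8\right) \left(-77\right) \left(- \frac{15}{71}\right) = \left(-16\right) \left(-77\right) \left(- \frac{15}{71}\right) = 1232 \left(- \frac{15}{71}\right) = - \frac{18480}{71}$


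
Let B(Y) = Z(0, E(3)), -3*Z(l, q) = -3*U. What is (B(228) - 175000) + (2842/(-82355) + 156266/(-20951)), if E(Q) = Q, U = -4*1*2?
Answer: -43139309008716/246488515 ≈ -1.7502e+5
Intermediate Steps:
U = -8 (U = -4*2 = -8)
Z(l, q) = -8 (Z(l, q) = -(-1)*(-8) = -⅓*24 = -8)
B(Y) = -8
(B(228) - 175000) + (2842/(-82355) + 156266/(-20951)) = (-8 - 175000) + (2842/(-82355) + 156266/(-20951)) = -175008 + (2842*(-1/82355) + 156266*(-1/20951)) = -175008 + (-406/11765 - 156266/20951) = -175008 - 1846975596/246488515 = -43139309008716/246488515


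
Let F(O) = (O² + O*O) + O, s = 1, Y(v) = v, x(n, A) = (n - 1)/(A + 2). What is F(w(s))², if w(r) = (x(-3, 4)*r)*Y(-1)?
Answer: 196/81 ≈ 2.4198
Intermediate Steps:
x(n, A) = (-1 + n)/(2 + A)
w(r) = 2*r/3 (w(r) = (((-1 - 3)/(2 + 4))*r)*(-1) = ((-4/6)*r)*(-1) = (((⅙)*(-4))*r)*(-1) = -2*r/3*(-1) = 2*r/3)
F(O) = O + 2*O² (F(O) = (O² + O²) + O = 2*O² + O = O + 2*O²)
F(w(s))² = (((⅔)*1)*(1 + 2*((⅔)*1)))² = (2*(1 + 2*(⅔))/3)² = (2*(1 + 4/3)/3)² = ((⅔)*(7/3))² = (14/9)² = 196/81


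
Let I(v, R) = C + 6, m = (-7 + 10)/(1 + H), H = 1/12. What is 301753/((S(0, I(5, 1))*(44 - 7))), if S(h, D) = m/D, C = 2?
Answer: 7845578/333 ≈ 23560.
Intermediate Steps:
H = 1/12 ≈ 0.083333
m = 36/13 (m = (-7 + 10)/(1 + 1/12) = 3/(13/12) = 3*(12/13) = 36/13 ≈ 2.7692)
I(v, R) = 8 (I(v, R) = 2 + 6 = 8)
S(h, D) = 36/(13*D)
301753/((S(0, I(5, 1))*(44 - 7))) = 301753/((((36/13)/8)*(44 - 7))) = 301753/((((36/13)*(⅛))*37)) = 301753/(((9/26)*37)) = 301753/(333/26) = 301753*(26/333) = 7845578/333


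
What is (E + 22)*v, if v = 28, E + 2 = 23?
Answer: 1204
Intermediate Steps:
E = 21 (E = -2 + 23 = 21)
(E + 22)*v = (21 + 22)*28 = 43*28 = 1204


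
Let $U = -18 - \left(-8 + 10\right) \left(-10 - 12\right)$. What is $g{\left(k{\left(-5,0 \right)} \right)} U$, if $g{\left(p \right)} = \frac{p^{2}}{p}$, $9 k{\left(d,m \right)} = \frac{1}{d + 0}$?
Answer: $- \frac{26}{45} \approx -0.57778$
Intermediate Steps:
$k{\left(d,m \right)} = \frac{1}{9 d}$ ($k{\left(d,m \right)} = \frac{1}{9 \left(d + 0\right)} = \frac{1}{9 d}$)
$U = 26$ ($U = -18 - 2 \left(-22\right) = -18 - -44 = -18 + 44 = 26$)
$g{\left(p \right)} = p$
$g{\left(k{\left(-5,0 \right)} \right)} U = \frac{1}{9 \left(-5\right)} 26 = \frac{1}{9} \left(- \frac{1}{5}\right) 26 = \left(- \frac{1}{45}\right) 26 = - \frac{26}{45}$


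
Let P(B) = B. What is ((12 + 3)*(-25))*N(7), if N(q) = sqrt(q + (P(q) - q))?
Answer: -375*sqrt(7) ≈ -992.16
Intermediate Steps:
N(q) = sqrt(q) (N(q) = sqrt(q + (q - q)) = sqrt(q + 0) = sqrt(q))
((12 + 3)*(-25))*N(7) = ((12 + 3)*(-25))*sqrt(7) = (15*(-25))*sqrt(7) = -375*sqrt(7)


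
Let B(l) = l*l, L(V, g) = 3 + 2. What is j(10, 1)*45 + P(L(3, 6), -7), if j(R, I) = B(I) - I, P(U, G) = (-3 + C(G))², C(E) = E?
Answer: 100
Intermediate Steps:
L(V, g) = 5
P(U, G) = (-3 + G)²
B(l) = l²
j(R, I) = I² - I
j(10, 1)*45 + P(L(3, 6), -7) = (1*(-1 + 1))*45 + (-3 - 7)² = (1*0)*45 + (-10)² = 0*45 + 100 = 0 + 100 = 100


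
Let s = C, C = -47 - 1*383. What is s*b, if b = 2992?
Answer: -1286560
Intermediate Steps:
C = -430 (C = -47 - 383 = -430)
s = -430
s*b = -430*2992 = -1286560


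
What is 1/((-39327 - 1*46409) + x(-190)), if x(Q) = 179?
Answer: -1/85557 ≈ -1.1688e-5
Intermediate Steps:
1/((-39327 - 1*46409) + x(-190)) = 1/((-39327 - 1*46409) + 179) = 1/((-39327 - 46409) + 179) = 1/(-85736 + 179) = 1/(-85557) = -1/85557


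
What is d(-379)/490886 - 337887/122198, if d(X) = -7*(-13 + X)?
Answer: -82764343285/29992643714 ≈ -2.7595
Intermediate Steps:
d(X) = 91 - 7*X
d(-379)/490886 - 337887/122198 = (91 - 7*(-379))/490886 - 337887/122198 = (91 + 2653)*(1/490886) - 337887*1/122198 = 2744*(1/490886) - 337887/122198 = 1372/245443 - 337887/122198 = -82764343285/29992643714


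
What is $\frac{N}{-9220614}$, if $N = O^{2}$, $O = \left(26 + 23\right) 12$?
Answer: $- \frac{57624}{1536769} \approx -0.037497$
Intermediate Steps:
$O = 588$ ($O = 49 \cdot 12 = 588$)
$N = 345744$ ($N = 588^{2} = 345744$)
$\frac{N}{-9220614} = \frac{345744}{-9220614} = 345744 \left(- \frac{1}{9220614}\right) = - \frac{57624}{1536769}$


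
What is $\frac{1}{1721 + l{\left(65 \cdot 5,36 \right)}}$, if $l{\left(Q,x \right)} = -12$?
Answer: $\frac{1}{1709} \approx 0.00058514$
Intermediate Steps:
$\frac{1}{1721 + l{\left(65 \cdot 5,36 \right)}} = \frac{1}{1721 - 12} = \frac{1}{1709}$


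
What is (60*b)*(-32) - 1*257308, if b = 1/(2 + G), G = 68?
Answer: -1801348/7 ≈ -2.5734e+5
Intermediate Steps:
b = 1/70 (b = 1/(2 + 68) = 1/70 ≈ 0.014286)
(60*b)*(-32) - 1*257308 = (60*(1/70))*(-32) - 1*257308 = (6/7)*(-32) - 257308 = -192/7 - 257308 = -1801348/7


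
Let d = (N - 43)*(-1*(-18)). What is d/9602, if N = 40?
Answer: -27/4801 ≈ -0.0056238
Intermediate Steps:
d = -54 (d = (40 - 43)*(-1*(-18)) = -3*18 = -54)
d/9602 = -54/9602 = -54*1/9602 = -27/4801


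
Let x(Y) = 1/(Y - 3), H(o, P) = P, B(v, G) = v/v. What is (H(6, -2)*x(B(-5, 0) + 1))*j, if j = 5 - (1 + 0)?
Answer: 8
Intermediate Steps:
B(v, G) = 1
x(Y) = 1/(-3 + Y)
j = 4 (j = 5 - 1*1 = 5 - 1 = 4)
(H(6, -2)*x(B(-5, 0) + 1))*j = -2/(-3 + (1 + 1))*4 = -2/(-3 + 2)*4 = -2/(-1)*4 = -2*(-1)*4 = 2*4 = 8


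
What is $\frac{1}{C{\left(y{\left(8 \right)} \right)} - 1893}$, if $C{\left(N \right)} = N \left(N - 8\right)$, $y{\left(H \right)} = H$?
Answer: $- \frac{1}{1893} \approx -0.00052826$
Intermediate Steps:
$C{\left(N \right)} = N \left(-8 + N\right)$
$\frac{1}{C{\left(y{\left(8 \right)} \right)} - 1893} = \frac{1}{8 \left(-8 + 8\right) - 1893} = \frac{1}{8 \cdot 0 - 1893} = \frac{1}{0 - 1893} = \frac{1}{-1893} = - \frac{1}{1893}$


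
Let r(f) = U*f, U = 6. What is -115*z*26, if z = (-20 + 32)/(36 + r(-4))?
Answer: -2990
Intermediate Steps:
r(f) = 6*f
z = 1 (z = (-20 + 32)/(36 + 6*(-4)) = 12/(36 - 24) = 12/12 = 12*(1/12) = 1)
-115*z*26 = -115*1*26 = -115*26 = -2990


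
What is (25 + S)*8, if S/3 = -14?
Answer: -136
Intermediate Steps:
S = -42 (S = 3*(-14) = -42)
(25 + S)*8 = (25 - 42)*8 = -17*8 = -136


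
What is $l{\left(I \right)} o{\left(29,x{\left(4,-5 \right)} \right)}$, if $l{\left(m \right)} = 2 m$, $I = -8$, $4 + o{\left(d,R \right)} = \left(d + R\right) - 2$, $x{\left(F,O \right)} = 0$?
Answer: $-368$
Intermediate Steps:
$o{\left(d,R \right)} = -6 + R + d$ ($o{\left(d,R \right)} = -4 - \left(2 - R - d\right) = -4 + \left(-2 + R + d\right) = -6 + R + d$)
$l{\left(I \right)} o{\left(29,x{\left(4,-5 \right)} \right)} = 2 \left(-8\right) \left(-6 + 0 + 29\right) = \left(-16\right) 23 = -368$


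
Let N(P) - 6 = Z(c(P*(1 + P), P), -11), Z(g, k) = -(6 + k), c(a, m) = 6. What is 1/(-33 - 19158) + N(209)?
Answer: 211100/19191 ≈ 11.000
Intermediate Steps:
Z(g, k) = -6 - k
N(P) = 11 (N(P) = 6 + (-6 - 1*(-11)) = 6 + (-6 + 11) = 6 + 5 = 11)
1/(-33 - 19158) + N(209) = 1/(-33 - 19158) + 11 = 1/(-19191) + 11 = -1/19191 + 11 = 211100/19191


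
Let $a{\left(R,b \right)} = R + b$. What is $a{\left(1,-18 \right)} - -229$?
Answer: $212$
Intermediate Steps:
$a{\left(1,-18 \right)} - -229 = \left(1 - 18\right) - -229 = -17 + 229 = 212$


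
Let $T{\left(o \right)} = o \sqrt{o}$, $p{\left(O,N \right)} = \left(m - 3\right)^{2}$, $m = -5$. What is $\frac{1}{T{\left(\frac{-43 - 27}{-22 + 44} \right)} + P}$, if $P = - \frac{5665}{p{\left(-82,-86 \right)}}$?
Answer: $- \frac{96513472}{8578073495} + \frac{315392 i \sqrt{385}}{8578073495} \approx -0.011251 + 0.00072142 i$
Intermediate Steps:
$p{\left(O,N \right)} = 64$ ($p{\left(O,N \right)} = \left(-5 - 3\right)^{2} = \left(-8\right)^{2} = 64$)
$T{\left(o \right)} = o^{\frac{3}{2}}$
$P = - \frac{5665}{64} \approx -88.516$
$\frac{1}{T{\left(\frac{-43 - 27}{-22 + 44} \right)} + P} = \frac{1}{\left(\frac{-43 - 27}{-22 + 44}\right)^{\frac{3}{2}} - \frac{5665}{64}} = \frac{1}{\left(- \frac{70}{22}\right)^{\frac{3}{2}} - \frac{5665}{64}} = \frac{1}{\left(\left(-70\right) \frac{1}{22}\right)^{\frac{3}{2}} - \frac{5665}{64}} = \frac{1}{\left(- \frac{35}{11}\right)^{\frac{3}{2}} - \frac{5665}{64}} = \frac{1}{- \frac{35 i \sqrt{385}}{121} - \frac{5665}{64}} = \frac{1}{- \frac{5665}{64} - \frac{35 i \sqrt{385}}{121}}$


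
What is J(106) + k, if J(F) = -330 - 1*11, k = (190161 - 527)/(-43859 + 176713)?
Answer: -22556790/66427 ≈ -339.57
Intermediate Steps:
k = 94817/66427 (k = 189634/132854 = 189634*(1/132854) = 94817/66427 ≈ 1.4274)
J(F) = -341 (J(F) = -330 - 11 = -341)
J(106) + k = -341 + 94817/66427 = -22556790/66427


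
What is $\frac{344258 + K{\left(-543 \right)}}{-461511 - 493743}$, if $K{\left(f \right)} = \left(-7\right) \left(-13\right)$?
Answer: $- \frac{114783}{318418} \approx -0.36048$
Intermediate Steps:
$K{\left(f \right)} = 91$
$\frac{344258 + K{\left(-543 \right)}}{-461511 - 493743} = \frac{344258 + 91}{-461511 - 493743} = \frac{344349}{-955254} = 344349 \left(- \frac{1}{955254}\right) = - \frac{114783}{318418}$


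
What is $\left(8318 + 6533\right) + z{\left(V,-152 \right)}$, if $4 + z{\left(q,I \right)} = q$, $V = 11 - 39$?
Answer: $14819$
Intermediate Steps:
$V = -28$ ($V = 11 - 39 = -28$)
$z{\left(q,I \right)} = -4 + q$
$\left(8318 + 6533\right) + z{\left(V,-152 \right)} = \left(8318 + 6533\right) - 32 = 14851 - 32 = 14819$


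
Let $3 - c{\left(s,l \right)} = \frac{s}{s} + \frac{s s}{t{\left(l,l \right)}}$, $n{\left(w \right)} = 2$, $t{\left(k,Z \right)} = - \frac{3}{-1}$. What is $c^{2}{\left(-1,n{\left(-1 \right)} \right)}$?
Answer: $\frac{25}{9} \approx 2.7778$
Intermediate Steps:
$t{\left(k,Z \right)} = 3$ ($t{\left(k,Z \right)} = \left(-3\right) \left(-1\right) = 3$)
$c{\left(s,l \right)} = 2 - \frac{s^{2}}{3}$ ($c{\left(s,l \right)} = 3 - \left(\frac{s}{s} + \frac{s s}{3}\right) = 3 - \left(1 + s^{2} \cdot \frac{1}{3}\right) = 3 - \left(1 + \frac{s^{2}}{3}\right) = 2 - \frac{s^{2}}{3}$)
$c^{2}{\left(-1,n{\left(-1 \right)} \right)} = \left(2 - \frac{\left(-1\right)^{2}}{3}\right)^{2} = \left(2 - \frac{1}{3}\right)^{2} = \left(\frac{5}{3}\right)^{2} = \frac{25}{9}$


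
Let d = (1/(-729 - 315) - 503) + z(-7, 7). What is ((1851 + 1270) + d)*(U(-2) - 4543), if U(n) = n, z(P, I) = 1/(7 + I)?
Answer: -9662093795/812 ≈ -1.1899e+7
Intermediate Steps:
d = -3675409/7308 (d = (1/(-729 - 315) - 503) + 1/(7 + 7) = (1/(-1044) - 503) + 1/14 = (-1/1044 - 503) + 1/14 = -525133/1044 + 1/14 = -3675409/7308 ≈ -502.93)
((1851 + 1270) + d)*(U(-2) - 4543) = ((1851 + 1270) - 3675409/7308)*(-2 - 4543) = (3121 - 3675409/7308)*(-4545) = (19132859/7308)*(-4545) = -9662093795/812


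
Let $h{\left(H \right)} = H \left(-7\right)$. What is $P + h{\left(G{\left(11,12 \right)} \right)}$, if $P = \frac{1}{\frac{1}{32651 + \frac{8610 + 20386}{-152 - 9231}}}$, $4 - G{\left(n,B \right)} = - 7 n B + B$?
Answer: $\frac{22379231}{853} \approx 26236.0$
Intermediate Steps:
$G{\left(n,B \right)} = 4 - B + 7 B n$ ($G{\left(n,B \right)} = 4 - \left(- 7 n B + B\right) = 4 - \left(- 7 B n + B\right) = 4 - \left(B - 7 B n\right) = 4 + \left(- B + 7 B n\right) = 4 - B + 7 B n$)
$h{\left(H \right)} = - 7 H$
$P = \frac{27848667}{853}$ ($P = \frac{1}{\frac{1}{32651 + \frac{28996}{-9383}}} = \frac{1}{\frac{1}{32651 + 28996 \left(- \frac{1}{9383}\right)}} = \frac{1}{\frac{1}{32651 - \frac{2636}{853}}} = \frac{1}{\frac{1}{\frac{27848667}{853}}} = \frac{1}{\frac{853}{27848667}} = \frac{27848667}{853} \approx 32648.0$)
$P + h{\left(G{\left(11,12 \right)} \right)} = \frac{27848667}{853} - 7 \left(4 - 12 + 7 \cdot 12 \cdot 11\right) = \frac{27848667}{853} - 7 \left(4 - 12 + 924\right) = \frac{27848667}{853} - 6412 = \frac{22379231}{853}$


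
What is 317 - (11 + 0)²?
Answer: 196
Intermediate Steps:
317 - (11 + 0)² = 317 - 1*11² = 317 - 1*121 = 317 - 121 = 196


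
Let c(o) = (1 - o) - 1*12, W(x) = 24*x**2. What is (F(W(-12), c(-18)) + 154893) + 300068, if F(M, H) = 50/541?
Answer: 246133951/541 ≈ 4.5496e+5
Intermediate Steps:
c(o) = -11 - o (c(o) = (1 - o) - 12 = -11 - o)
F(M, H) = 50/541 (F(M, H) = 50*(1/541) = 50/541)
(F(W(-12), c(-18)) + 154893) + 300068 = (50/541 + 154893) + 300068 = 83797163/541 + 300068 = 246133951/541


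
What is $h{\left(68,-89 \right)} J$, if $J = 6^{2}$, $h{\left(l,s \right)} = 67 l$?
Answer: $164016$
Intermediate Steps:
$J = 36$
$h{\left(68,-89 \right)} J = 67 \cdot 68 \cdot 36 = 4556 \cdot 36 = 164016$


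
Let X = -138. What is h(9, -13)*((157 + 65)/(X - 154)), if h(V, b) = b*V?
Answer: 12987/146 ≈ 88.952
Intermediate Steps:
h(V, b) = V*b
h(9, -13)*((157 + 65)/(X - 154)) = (9*(-13))*((157 + 65)/(-138 - 154)) = -25974/(-292) = -25974*(-1)/292 = -117*(-111/146) = 12987/146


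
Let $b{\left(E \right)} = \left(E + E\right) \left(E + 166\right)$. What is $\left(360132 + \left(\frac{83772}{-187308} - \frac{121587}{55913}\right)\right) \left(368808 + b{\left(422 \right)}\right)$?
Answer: $\frac{8239270444746562080}{26446849} \approx 3.1154 \cdot 10^{11}$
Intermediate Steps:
$b{\left(E \right)} = 2 E \left(166 + E\right)$
$\left(360132 + \left(\frac{83772}{-187308} - \frac{121587}{55913}\right)\right) \left(368808 + b{\left(422 \right)}\right) = \left(360132 + \left(\frac{83772}{-187308} - \frac{121587}{55913}\right)\right) \left(368808 + 2 \cdot 422 \left(166 + 422\right)\right) = \left(360132 + \left(83772 \left(- \frac{1}{187308}\right) - \frac{121587}{55913}\right)\right) \left(368808 + 2 \cdot 422 \cdot 588\right) = \left(360132 - \frac{69338792}{26446849}\right) \left(368808 + 496272\right) = \left(360132 - \frac{69338792}{26446849}\right) 865080 = \frac{9524287285276}{26446849} \cdot 865080 = \frac{8239270444746562080}{26446849}$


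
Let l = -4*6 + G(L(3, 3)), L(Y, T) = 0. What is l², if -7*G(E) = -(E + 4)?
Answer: 26896/49 ≈ 548.90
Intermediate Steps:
G(E) = 4/7 + E/7 (G(E) = -(-1)*(E + 4)/7 = -(-1)*(4 + E)/7 = -(-4 - E)/7 = 4/7 + E/7)
l = -164/7 (l = -4*6 + (4/7 + (⅐)*0) = -24 + (4/7 + 0) = -24 + 4/7 = -164/7 ≈ -23.429)
l² = (-164/7)² = 26896/49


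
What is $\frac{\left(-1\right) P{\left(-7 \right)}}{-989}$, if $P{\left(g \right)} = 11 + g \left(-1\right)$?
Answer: $\frac{18}{989} \approx 0.0182$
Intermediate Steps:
$P{\left(g \right)} = 11 - g$
$\frac{\left(-1\right) P{\left(-7 \right)}}{-989} = \frac{\left(-1\right) \left(11 - -7\right)}{-989} = - (11 + 7) \left(- \frac{1}{989}\right) = \left(-1\right) 18 \left(- \frac{1}{989}\right) = \left(-18\right) \left(- \frac{1}{989}\right) = \frac{18}{989}$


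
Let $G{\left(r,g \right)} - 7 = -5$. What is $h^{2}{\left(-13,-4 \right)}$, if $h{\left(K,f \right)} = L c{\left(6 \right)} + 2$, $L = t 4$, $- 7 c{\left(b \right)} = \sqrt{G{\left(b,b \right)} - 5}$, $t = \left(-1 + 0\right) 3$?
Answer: $- \frac{236}{49} + \frac{48 i \sqrt{3}}{7} \approx -4.8163 + 11.877 i$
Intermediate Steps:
$G{\left(r,g \right)} = 2$ ($G{\left(r,g \right)} = 7 - 5 = 2$)
$t = -3$ ($t = \left(-1\right) 3 = -3$)
$c{\left(b \right)} = - \frac{i \sqrt{3}}{7}$ ($c{\left(b \right)} = - \frac{\sqrt{2 - 5}}{7} = - \frac{\sqrt{-3}}{7} = - \frac{i \sqrt{3}}{7}$)
$L = -12$ ($L = \left(-3\right) 4 = -12$)
$h{\left(K,f \right)} = 2 + \frac{12 i \sqrt{3}}{7}$ ($h{\left(K,f \right)} = - 12 \left(- \frac{i \sqrt{3}}{7}\right) + 2 = \frac{12 i \sqrt{3}}{7} + 2 = 2 + \frac{12 i \sqrt{3}}{7}$)
$h^{2}{\left(-13,-4 \right)} = \left(2 + \frac{12 i \sqrt{3}}{7}\right)^{2}$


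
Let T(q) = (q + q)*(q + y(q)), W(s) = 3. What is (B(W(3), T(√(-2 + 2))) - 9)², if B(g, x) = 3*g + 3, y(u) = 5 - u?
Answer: 9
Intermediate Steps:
T(q) = 10*q (T(q) = (q + q)*(q + (5 - q)) = (2*q)*5 = 10*q)
B(g, x) = 3 + 3*g
(B(W(3), T(√(-2 + 2))) - 9)² = ((3 + 3*3) - 9)² = ((3 + 9) - 9)² = (12 - 9)² = 3² = 9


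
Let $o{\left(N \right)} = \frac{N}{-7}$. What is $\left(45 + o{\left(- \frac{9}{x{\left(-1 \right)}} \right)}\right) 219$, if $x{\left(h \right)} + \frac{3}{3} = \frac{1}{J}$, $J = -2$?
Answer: $\frac{67671}{7} \approx 9667.3$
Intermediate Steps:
$x{\left(h \right)} = - \frac{3}{2}$ ($x{\left(h \right)} = -1 + \frac{1}{-2} = -1 - \frac{1}{2} = - \frac{3}{2}$)
$o{\left(N \right)} = - \frac{N}{7}$ ($o{\left(N \right)} = N \left(- \frac{1}{7}\right) = - \frac{N}{7}$)
$\left(45 + o{\left(- \frac{9}{x{\left(-1 \right)}} \right)}\right) 219 = \left(45 - \frac{\left(-9\right) \frac{1}{- \frac{3}{2}}}{7}\right) 219 = \left(45 - \frac{\left(-9\right) \left(- \frac{2}{3}\right)}{7}\right) 219 = \left(45 - \frac{6}{7}\right) 219 = \frac{309}{7} \cdot 219 = \frac{67671}{7}$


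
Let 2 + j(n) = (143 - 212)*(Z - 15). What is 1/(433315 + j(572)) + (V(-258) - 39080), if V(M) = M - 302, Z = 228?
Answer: -16593938239/418616 ≈ -39640.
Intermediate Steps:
V(M) = -302 + M
j(n) = -14699 (j(n) = -2 + (143 - 212)*(228 - 15) = -2 - 69*213 = -2 - 14697 = -14699)
1/(433315 + j(572)) + (V(-258) - 39080) = 1/(433315 - 14699) + ((-302 - 258) - 39080) = 1/418616 + (-560 - 39080) = 1/418616 - 39640 = -16593938239/418616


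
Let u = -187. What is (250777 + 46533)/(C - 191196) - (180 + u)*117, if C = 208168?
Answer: 7098689/8486 ≈ 836.52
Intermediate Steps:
(250777 + 46533)/(C - 191196) - (180 + u)*117 = (250777 + 46533)/(208168 - 191196) - (180 - 187)*117 = 297310/16972 - (-7)*117 = 297310*(1/16972) - 1*(-819) = 148655/8486 + 819 = 7098689/8486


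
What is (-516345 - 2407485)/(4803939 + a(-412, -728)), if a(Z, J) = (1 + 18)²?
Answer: -292383/480430 ≈ -0.60859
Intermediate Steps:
a(Z, J) = 361 (a(Z, J) = 19² = 361)
(-516345 - 2407485)/(4803939 + a(-412, -728)) = (-516345 - 2407485)/(4803939 + 361) = -2923830/4804300 = -2923830*1/4804300 = -292383/480430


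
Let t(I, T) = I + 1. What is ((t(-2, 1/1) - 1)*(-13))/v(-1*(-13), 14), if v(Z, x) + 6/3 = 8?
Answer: 13/3 ≈ 4.3333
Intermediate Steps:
t(I, T) = 1 + I
v(Z, x) = 6 (v(Z, x) = -2 + 8 = 6)
((t(-2, 1/1) - 1)*(-13))/v(-1*(-13), 14) = (((1 - 2) - 1)*(-13))/6 = ((-1 - 1)*(-13))*(1/6) = -2*(-13)*(1/6) = 26*(1/6) = 13/3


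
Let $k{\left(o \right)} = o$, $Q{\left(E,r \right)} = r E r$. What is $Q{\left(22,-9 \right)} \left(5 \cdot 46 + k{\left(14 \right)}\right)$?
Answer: $434808$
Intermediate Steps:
$Q{\left(E,r \right)} = E r^{2}$ ($Q{\left(E,r \right)} = E r r = E r^{2}$)
$Q{\left(22,-9 \right)} \left(5 \cdot 46 + k{\left(14 \right)}\right) = 22 \left(-9\right)^{2} \left(5 \cdot 46 + 14\right) = 22 \cdot 81 \left(230 + 14\right) = 1782 \cdot 244 = 434808$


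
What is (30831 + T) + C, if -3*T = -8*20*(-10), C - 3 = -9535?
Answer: 62297/3 ≈ 20766.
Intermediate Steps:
C = -9532 (C = 3 - 9535 = -9532)
T = -1600/3 (T = -(-8*20)*(-10)/3 = -(-160)*(-10)/3 = -⅓*1600 = -1600/3 ≈ -533.33)
(30831 + T) + C = (30831 - 1600/3) - 9532 = 90893/3 - 9532 = 62297/3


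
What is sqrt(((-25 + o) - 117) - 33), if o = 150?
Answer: 5*I ≈ 5.0*I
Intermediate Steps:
sqrt(((-25 + o) - 117) - 33) = sqrt(((-25 + 150) - 117) - 33) = sqrt((125 - 117) - 33) = sqrt(8 - 33) = sqrt(-25) = 5*I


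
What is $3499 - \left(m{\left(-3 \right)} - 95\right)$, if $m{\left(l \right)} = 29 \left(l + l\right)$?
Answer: $3768$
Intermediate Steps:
$m{\left(l \right)} = 58 l$ ($m{\left(l \right)} = 29 \cdot 2 l = 58 l$)
$3499 - \left(m{\left(-3 \right)} - 95\right) = 3499 - \left(58 \left(-3\right) - 95\right) = 3499 - \left(-174 - 95\right) = 3499 - -269 = 3499 + 269 = 3768$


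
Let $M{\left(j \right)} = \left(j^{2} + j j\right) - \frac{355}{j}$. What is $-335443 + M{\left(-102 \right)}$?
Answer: $- \frac{32092415}{102} \approx -3.1463 \cdot 10^{5}$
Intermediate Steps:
$M{\left(j \right)} = - \frac{355}{j} + 2 j^{2}$ ($M{\left(j \right)} = \left(j^{2} + j^{2}\right) - \frac{355}{j} = 2 j^{2} - \frac{355}{j} = - \frac{355}{j} + 2 j^{2}$)
$-335443 + M{\left(-102 \right)} = -335443 + \frac{-355 + 2 \left(-102\right)^{3}}{-102} = -335443 - \frac{-355 + 2 \left(-1061208\right)}{102} = -335443 - \frac{-355 - 2122416}{102} = -335443 - - \frac{2122771}{102} = -335443 + \frac{2122771}{102} = - \frac{32092415}{102}$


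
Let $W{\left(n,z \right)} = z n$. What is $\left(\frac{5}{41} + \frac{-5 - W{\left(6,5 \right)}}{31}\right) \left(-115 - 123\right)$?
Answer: $\frac{304640}{1271} \approx 239.69$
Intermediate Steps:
$W{\left(n,z \right)} = n z$
$\left(\frac{5}{41} + \frac{-5 - W{\left(6,5 \right)}}{31}\right) \left(-115 - 123\right) = \left(\frac{5}{41} + \frac{-5 - 6 \cdot 5}{31}\right) \left(-115 - 123\right) = \left(5 \cdot \frac{1}{41} + \left(-5 - 30\right) \frac{1}{31}\right) \left(-238\right) = \left(\frac{5}{41} + \left(-5 - 30\right) \frac{1}{31}\right) \left(-238\right) = \left(\frac{5}{41} - \frac{35}{31}\right) \left(-238\right) = \left(- \frac{1280}{1271}\right) \left(-238\right) = \frac{304640}{1271}$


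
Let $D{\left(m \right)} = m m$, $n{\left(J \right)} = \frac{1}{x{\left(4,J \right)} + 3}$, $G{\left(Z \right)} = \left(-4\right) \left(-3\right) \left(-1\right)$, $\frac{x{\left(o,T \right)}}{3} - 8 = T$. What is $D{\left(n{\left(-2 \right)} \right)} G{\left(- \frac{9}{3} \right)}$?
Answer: $- \frac{4}{147} \approx -0.027211$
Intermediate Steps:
$x{\left(o,T \right)} = 24 + 3 T$
$G{\left(Z \right)} = -12$ ($G{\left(Z \right)} = 12 \left(-1\right) = -12$)
$n{\left(J \right)} = \frac{1}{27 + 3 J}$ ($n{\left(J \right)} = \frac{1}{\left(24 + 3 J\right) + 3} = \frac{1}{27 + 3 J}$)
$D{\left(m \right)} = m^{2}$
$D{\left(n{\left(-2 \right)} \right)} G{\left(- \frac{9}{3} \right)} = \left(\frac{1}{3 \left(9 - 2\right)}\right)^{2} \left(-12\right) = \left(\frac{1}{3 \cdot 7}\right)^{2} \left(-12\right) = \left(\frac{1}{3} \cdot \frac{1}{7}\right)^{2} \left(-12\right) = \left(\frac{1}{21}\right)^{2} \left(-12\right) = \frac{1}{441} \left(-12\right) = - \frac{4}{147}$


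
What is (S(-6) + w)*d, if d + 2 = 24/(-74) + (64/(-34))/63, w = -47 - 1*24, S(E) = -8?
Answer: 7369910/39627 ≈ 185.98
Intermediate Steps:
w = -71 (w = -47 - 24 = -71)
d = -93290/39627 (d = -2 + (24/(-74) + (64/(-34))/63) = -2 + (24*(-1/74) + (64*(-1/34))*(1/63)) = -2 + (-12/37 - 32/17*1/63) = -2 + (-12/37 - 32/1071) = -2 - 14036/39627 = -93290/39627 ≈ -2.3542)
(S(-6) + w)*d = (-8 - 71)*(-93290/39627) = -79*(-93290/39627) = 7369910/39627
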